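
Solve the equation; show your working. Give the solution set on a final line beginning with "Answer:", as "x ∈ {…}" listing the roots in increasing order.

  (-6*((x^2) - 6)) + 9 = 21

Step 1. [(-6*((x^2) - 6)) + 9 = 21] +9 is outermost — subtract 9 both sides, so sub: -6*((x^2) - 6) = 12.
Step 2. [-6*((x^2) - 6) = 12] LHS = -6·(…); ÷-6 both sides. So div: (x^2) - 6 = -2.
Step 3. [(x^2) - 6 = -2] add 6: x sits inside (… - 6), so sub: x^2 = 4.
Step 4. [x^2 = 4] √ both sides: 4 ≥ 0 gives two branches, so sqrt: x = 2 or -2.

Answer: x ∈ {-2, 2}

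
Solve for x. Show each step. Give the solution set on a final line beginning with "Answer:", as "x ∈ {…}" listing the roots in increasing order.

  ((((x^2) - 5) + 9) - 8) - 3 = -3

Step 1. [((((x^2) - 5) + 9) - 8) - 3 = -3] peel the -3: add 3 from each side. So sub: (((x^2) - 5) + 9) - 8 = 0.
Step 2. [(((x^2) - 5) + 9) - 8 = 0] 8 comes off first (add 8) ⇒ sub: ((x^2) - 5) + 9 = 8.
Step 3. [((x^2) - 5) + 9 = 8] 9 comes off first (subtract 9), so sub: (x^2) - 5 = -1.
Step 4. [(x^2) - 5 = -1] add 5: x sits inside (… - 5), so sub: x^2 = 4.
Step 5. [x^2 = 4] √ both sides: 4 ≥ 0 gives two branches ⇒ sqrt: x = 2 or -2.

Answer: x ∈ {-2, 2}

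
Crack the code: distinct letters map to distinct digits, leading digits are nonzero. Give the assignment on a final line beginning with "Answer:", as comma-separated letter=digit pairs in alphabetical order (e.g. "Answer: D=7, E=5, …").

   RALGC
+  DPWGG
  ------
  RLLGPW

Step 1. [R] R is the leading digit of a 6-digit sum of two 5-digit numbers; the final carry is exactly 1, so R=1.
Step 2. [col 1: C + G ≡ W (mod 10)] no forcing yet in column 1 (carry-in 0); G=6 is free and consistent — try it. So G=6.
Step 3. [col 1: C + G ≡ W (mod 10)] no forcing yet in column 1 (carry-in 0); C=9 is free and consistent — try it, so C=9.
Step 4. [col 1: C + G ≡ W (mod 10)] from column 1 (C=9, G=6, carry-in 0, digits 1,6,9 already taken and all letters distinct): W must equal 5 ⇒ W=5.
Step 5. [col 2: G + G ≡ P (mod 10)] from column 2 (G=6, carry-in 1, digits 1,5,6,9 already taken and all letters distinct): P must equal 3, so P=3.
Step 6. [col 3: L + W ≡ G (mod 10)] from column 3 (W=5, G=6, carry-in 1, digits 1,3,5,6,9 already taken and all letters distinct): L must equal 0. So L=0.
Step 7. [col 4: A + P ≡ L (mod 10)] column 4: given P=3, L=0, carry-in 0, and digits 0,1,3,5,6,9 already taken and all letters distinct, A+P≡L (mod 10) forces A=7. So A=7.
Step 8. [col 5: R + D ≡ L (mod 10)] column 5 reads R+D+carry(1)=L with R=1, L=0; with digits 0,1,3,5,6,7,9 already taken and all letters distinct, the only value for D is 8 ⇒ D=8.

Answer: A=7, C=9, D=8, G=6, L=0, P=3, R=1, W=5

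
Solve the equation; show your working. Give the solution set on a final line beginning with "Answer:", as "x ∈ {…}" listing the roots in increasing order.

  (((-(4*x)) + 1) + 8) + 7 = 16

Step 1. [(((-(4*x)) + 1) + 8) + 7 = 16] subtract 7: x sits inside (… + 7), so sub: ((-(4*x)) + 1) + 8 = 9.
Step 2. [((-(4*x)) + 1) + 8 = 9] 8 comes off first (subtract 8), so sub: (-(4*x)) + 1 = 1.
Step 3. [(-(4*x)) + 1 = 1] subtract 1: x sits inside (… + 1), so sub: -(4*x) = 0.
Step 4. [-(4*x) = 0] flip signs both sides ⇒ neg: 4*x = 0.
Step 5. [4*x = 0] 4 out front; divide by 4. So div: x = 0.

Answer: x ∈ {0}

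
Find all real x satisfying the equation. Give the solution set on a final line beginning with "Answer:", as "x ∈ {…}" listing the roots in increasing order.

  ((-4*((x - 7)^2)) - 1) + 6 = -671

Step 1. [((-4*((x - 7)^2)) - 1) + 6 = -671] +6 is outermost — subtract 6 both sides ⇒ sub: (-4*((x - 7)^2)) - 1 = -677.
Step 2. [(-4*((x - 7)^2)) - 1 = -677] add 1: x sits inside (… - 1). So sub: -4*((x - 7)^2) = -676.
Step 3. [-4*((x - 7)^2) = -676] leading coefficient -4: divide by -4. So div: (x - 7)^2 = 169.
Step 4. [(x - 7)^2 = 169] LHS squared, RHS 169 ≥ 0: apply √ (±). So sqrt: x - 7 = 13 or -13.
Step 5. [x - 7 = 13 or -13] -7 is outermost — add 7 both sides ⇒ sub: x = 20 or -6.

Answer: x ∈ {-6, 20}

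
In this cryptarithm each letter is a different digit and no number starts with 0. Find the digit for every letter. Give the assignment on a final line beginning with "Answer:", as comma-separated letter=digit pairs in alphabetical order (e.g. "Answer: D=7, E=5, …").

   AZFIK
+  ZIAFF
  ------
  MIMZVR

Step 1. [col 1: K + F ≡ R (mod 10)] several values work for R in column 1 (K + F ≡ R (mod 10), carry-in 0); try R=0, so R=0.
Step 2. [col 1: K + F ≡ R (mod 10)] no forcing yet in column 1 (carry-in 0); K=2 is free and consistent — try it. So K=2.
Step 3. [col 1: K + F ≡ R (mod 10)] column 1: given K=2, R=0, carry-in 0, and digits 0,2 already taken and all letters distinct, K+F≡R (mod 10) forces F=8, so F=8.
Step 4. [col 2: I + F ≡ V (mod 10)] no forcing yet in column 2 (carry-in 1); V=3 is free and consistent — try it. So V=3.
Step 5. [col 2: I + F ≡ V (mod 10)] column 2 reads I+F+carry(1)=V with F=8, V=3; with digits 0,2,3,8 already taken and all letters distinct, the only value for I is 4 ⇒ I=4.
Step 6. [col 3: F + A ≡ Z (mod 10)] column 3 (F + A ≡ Z (mod 10), carry-in 1) doesn't pin Z yet; pick Z=6 and continue. So Z=6.
Step 7. [col 3: F + A ≡ Z (mod 10)] column 3 reads F+A+carry(1)=Z with F=8, Z=6; with digits 0,2,3,4,6,8 already taken and all letters distinct, the only value for A is 7. So A=7.
Step 8. [col 4: Z + I ≡ M (mod 10)] column 4: given Z=6, I=4, carry-in 1, and digits 0,2,3,4,6,7,8 already taken and all letters distinct, Z+I≡M (mod 10) forces M=1 ⇒ M=1.

Answer: A=7, F=8, I=4, K=2, M=1, R=0, V=3, Z=6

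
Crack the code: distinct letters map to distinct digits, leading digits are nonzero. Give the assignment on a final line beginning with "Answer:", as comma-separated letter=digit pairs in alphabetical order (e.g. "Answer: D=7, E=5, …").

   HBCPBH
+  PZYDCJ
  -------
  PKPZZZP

Step 1. [col 1: H + J ≡ P (mod 10)] several values work for J in column 1 (H + J ≡ P (mod 10), carry-in 0); try J=3. So J=3.
Step 2. [col 1: H + J ≡ P (mod 10)] several values work for P in column 1 (H + J ≡ P (mod 10), carry-in 0); try P=1, so P=1.
Step 3. [col 1: H + J ≡ P (mod 10)] column 1 reads H+J+carry(0)=P with J=3, P=1; with digits 1,3 already taken and all letters distinct, the only value for H is 8 ⇒ H=8.
Step 4. [col 2: B + C ≡ Z (mod 10)] column 2 (B + C ≡ Z (mod 10), carry-in 1) doesn't pin C yet; pick C=2 and continue. So C=2.
Step 5. [col 2: B + C ≡ Z (mod 10)] Z=7 is one option consistent with column 2 (B + C ≡ Z (mod 10), carry-in 1) — take it ⇒ Z=7.
Step 6. [col 2: B + C ≡ Z (mod 10)] column 2: given C=2, Z=7, carry-in 1, and digits 1,2,3,7,8 already taken and all letters distinct, B+C≡Z (mod 10) forces B=4, so B=4.
Step 7. [col 3: P + D ≡ Z (mod 10)] column 3: given P=1, Z=7, carry-in 0, and digits 1,2,3,4,7,8 already taken and all letters distinct, P+D≡Z (mod 10) forces D=6 ⇒ D=6.
Step 8. [col 4: C + Y ≡ Z (mod 10)] in column 4 we have C+Y≡Z with carry-in 0; given C=2, Z=7 and digits 1,2,3,4,6,7,8 already taken and all letters distinct, that pins Y to 5, so Y=5.
Step 9. [col 6: H + P ≡ K (mod 10)] column 6: given H=8, P=1, carry-in 1, and digits 1,2,3,4,5,6,7,8 already taken and all letters distinct, H+P≡K (mod 10) forces K=0, so K=0.

Answer: B=4, C=2, D=6, H=8, J=3, K=0, P=1, Y=5, Z=7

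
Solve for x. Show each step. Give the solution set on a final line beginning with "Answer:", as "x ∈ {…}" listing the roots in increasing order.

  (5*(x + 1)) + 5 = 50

Step 1. [(5*(x + 1)) + 5 = 50] 5 | LHS and 5 | 50: pull 5 out. So factor: (x + 1) + 1 = 10.
Step 2. [(x + 1) + 1 = 10] subtract 1: x sits inside (… + 1) ⇒ sub: x + 1 = 9.
Step 3. [x + 1 = 9] subtract 1: x sits inside (… + 1), so sub: x = 8.

Answer: x ∈ {8}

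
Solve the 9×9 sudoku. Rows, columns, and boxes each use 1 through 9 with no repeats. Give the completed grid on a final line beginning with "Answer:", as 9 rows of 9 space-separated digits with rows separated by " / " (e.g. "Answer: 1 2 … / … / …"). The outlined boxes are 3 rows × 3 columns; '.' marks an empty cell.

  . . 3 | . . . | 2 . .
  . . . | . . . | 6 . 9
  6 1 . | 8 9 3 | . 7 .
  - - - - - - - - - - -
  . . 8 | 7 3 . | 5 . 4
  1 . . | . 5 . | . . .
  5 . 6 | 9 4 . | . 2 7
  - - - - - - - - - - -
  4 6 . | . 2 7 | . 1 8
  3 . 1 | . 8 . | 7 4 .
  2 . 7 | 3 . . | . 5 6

Step 1. [r5c2∈{2,3,4,7,9}] across row 5, 7 lands solely at r5c2, so r5c2=7.
Step 2. [r4c6∈{1,2,6}] across row 4, 1 lands solely at r4c6. So r4c6=1.
Step 3. [r7c4∈{5}] r7c4 is down to just 5. So r7c4=5.
Step 4. [r3c3∈{2,4,5}] in row 3, 2 fits only at r3c3, so r3c3=2.
Step 5. [r2c3∈{4,5}] across col 3, 5 lands solely at r2c3 ⇒ r2c3=5.
Step 6. [r4c1∈{9}] r4c1 is down to just 9. So r4c1=9.
Step 7. [r1c5∈{1,6,7}] col 5 places 6 nowhere but r1c5 ⇒ r1c5=6.
Step 8. [r9c7∈{9}] only 9 remains possible at r9c7, so r9c7=9.
Step 9. [r1c8∈{8}] only 8 remains possible at r1c8, so r1c8=8.
Step 10. [r5c9∈{3}] r5c9 is down to just 3, so r5c9=3.
Step 11. [r1c9∈{1,5}] col 9 places 1 nowhere but r1c9 ⇒ r1c9=1.
Step 12. [r1c4∈{4}] r1c4 is down to just 4 ⇒ r1c4=4.
Step 13. [r2c1∈{7,8}] in col 1, 8 fits only at r2c1. So r2c1=8.
Step 14. [r2c6∈{2}] only 2 remains possible at r2c6, so r2c6=2.
Step 15. [r8c4∈{6}] nothing but 6 survives at r8c4 ⇒ r8c4=6.
Step 16. [r6c6∈{8}] r6c6 is down to just 8, so r6c6=8.
Step 17. [r8c6∈{9}] r8c6 is down to just 9. So r8c6=9.
Step 18. [r2c4∈{1}] only 1 remains possible at r2c4, so r2c4=1.
Step 19. [r4c8∈{6}] r4c8's peers cover all but 6, so r4c8=6.
Step 20. [r6c2∈{3}] only 3 remains possible at r6c2. So r6c2=3.
Step 21. [r8c2∈{5}] nothing but 5 survives at r8c2. So r8c2=5.
Step 22. [r7c3∈{9}] r7c3 is down to just 9. So r7c3=9.
Step 23. [r5c7∈{8}] r5c7 is down to just 8 ⇒ r5c7=8.
Step 24. [r2c8∈{3}] r2c8 is down to just 3 ⇒ r2c8=3.
Step 25. [r9c2∈{8}] r9c2 has the single candidate 8, so r9c2=8.
Step 26. [r8c9∈{2}] r8c9 has the single candidate 2. So r8c9=2.
Step 27. [r4c2∈{2}] only 2 remains possible at r4c2, so r4c2=2.
Step 28. [r7c7∈{3}] nothing but 3 survives at r7c7, so r7c7=3.
Step 29. [r5c4∈{2}] r5c4 has the single candidate 2 ⇒ r5c4=2.
Step 30. [r1c1∈{7}] nothing but 7 survives at r1c1. So r1c1=7.
Step 31. [r1c6∈{5}] r1c6 is down to just 5. So r1c6=5.
Step 32. [r5c8∈{9}] r5c8 is down to just 9, so r5c8=9.
Step 33. [r6c7∈{1}] r6c7 has the single candidate 1, so r6c7=1.
Step 34. [r3c9∈{5}] only 5 remains possible at r3c9 ⇒ r3c9=5.
Step 35. [r5c3∈{4}] r5c3 has the single candidate 4 ⇒ r5c3=4.
Step 36. [r9c5∈{1}] r9c5 is down to just 1, so r9c5=1.
Step 37. [r2c5∈{7}] r2c5 has the single candidate 7. So r2c5=7.
Step 38. [r3c7∈{4}] only 4 remains possible at r3c7 ⇒ r3c7=4.
Step 39. [r2c2∈{4}] only 4 remains possible at r2c2, so r2c2=4.
Step 40. [r9c6∈{4}] only 4 remains possible at r9c6, so r9c6=4.
Step 41. [r5c6∈{6}] nothing but 6 survives at r5c6 ⇒ r5c6=6.
Step 42. [r1c2∈{9}] nothing but 9 survives at r1c2 ⇒ r1c2=9.

Answer: 7 9 3 4 6 5 2 8 1 / 8 4 5 1 7 2 6 3 9 / 6 1 2 8 9 3 4 7 5 / 9 2 8 7 3 1 5 6 4 / 1 7 4 2 5 6 8 9 3 / 5 3 6 9 4 8 1 2 7 / 4 6 9 5 2 7 3 1 8 / 3 5 1 6 8 9 7 4 2 / 2 8 7 3 1 4 9 5 6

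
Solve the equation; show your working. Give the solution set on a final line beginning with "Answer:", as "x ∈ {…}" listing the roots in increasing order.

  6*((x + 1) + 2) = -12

Step 1. [6*((x + 1) + 2) = -12] LHS = 6·(…); ÷6 both sides, so div: (x + 1) + 2 = -2.
Step 2. [(x + 1) + 2 = -2] peel the +2: subtract 2 from each side, so sub: x + 1 = -4.
Step 3. [x + 1 = -4] peel the +1: subtract 1 from each side, so sub: x = -5.

Answer: x ∈ {-5}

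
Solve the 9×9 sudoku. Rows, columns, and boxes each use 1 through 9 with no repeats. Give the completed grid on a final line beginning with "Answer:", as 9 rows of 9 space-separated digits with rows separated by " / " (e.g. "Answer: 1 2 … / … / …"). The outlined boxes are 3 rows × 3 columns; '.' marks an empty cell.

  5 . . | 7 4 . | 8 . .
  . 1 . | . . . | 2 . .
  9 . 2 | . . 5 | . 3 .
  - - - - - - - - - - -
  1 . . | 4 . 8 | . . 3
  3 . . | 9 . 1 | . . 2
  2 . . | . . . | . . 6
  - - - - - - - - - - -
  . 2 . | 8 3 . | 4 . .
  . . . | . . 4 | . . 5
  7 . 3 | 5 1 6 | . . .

Step 1. [r9c7∈{9}] nothing but 9 survives at r9c7 ⇒ r9c7=9.
Step 2. [r1c3∈{6}] r1c3 is down to just 6 ⇒ r1c3=6.
Step 3. [r2c8∈{4,5,6,7,9}] row 2 places 5 nowhere but r2c8 ⇒ r2c8=5.
Step 4. [r7c3∈{1,5,9}] r7c3 is the only open cell in row 7 admitting 5 ⇒ r7c3=5.
Step 5. [r3c7∈{1,6,7}] box 3 places 6 nowhere but r3c7, so r3c7=6.
Step 6. [r4c5∈{2,5,6,7}] 2 has one home in row 4: r4c5, so r4c5=2.
Step 7. [r4c2∈{5,6,7,9}] row 4 places 6 nowhere but r4c2, so r4c2=6.
Step 8. [r8c3∈{1,8,9}] r8c3 is the only open cell in col 3 admitting 1. So r8c3=1.
Step 9. [r2c1∈{4,8}] 4 has one home in col 1: r2c1. So r2c1=4.
Step 10. [r7c6∈{7,9}] in row 7, 9 fits only at r7c6 ⇒ r7c6=9.
Step 11. [r6c6∈{3,7}] col 6 places 7 nowhere but r6c6. So r6c6=7.
Step 12. [r8c1∈{6,8}] 8 has one home in col 1: r8c1. So r8c1=8.
Step 13. [r4c7∈{5,7}] r4c7 is the only open cell in row 4 admitting 5, so r4c7=5.
Step 14. [r5c7∈{7}] only 7 remains possible at r5c7. So r5c7=7.
Step 15. [r3c2∈{7,8}] in col 2, 7 fits only at r3c2. So r3c2=7.
Step 16. [r2c5∈{6,8,9}] 9 has one home in col 5: r2c5 ⇒ r2c5=9.
Step 17. [r4c8∈{9}] nothing but 9 survives at r4c8 ⇒ r4c8=9.
Step 18. [r1c8∈{1}] r1c8 is down to just 1, so r1c8=1.
Step 19. [r8c8∈{2,6,7}] r8c8 is the only open cell in row 8 admitting 6. So r8c8=6.
Step 20. [r6c3∈{4,8,9}] 9 has one home in col 3: r6c3. So r6c3=9.
Step 21. [r5c3∈{4,8}] 4 has one home in col 3: r5c3, so r5c3=4.
Step 22. [r5c8∈{8}] r5c8's peers cover all but 8 ⇒ r5c8=8.
Step 23. [r2c6∈{3}] nothing but 3 survives at r2c6. So r2c6=3.
Step 24. [r6c5∈{5}] r6c5's peers cover all but 5. So r6c5=5.
Step 25. [r7c9∈{1,7}] across row 7, 1 lands solely at r7c9, so r7c9=1.
Step 26. [r5c2∈{5}] r5c2 is down to just 5 ⇒ r5c2=5.
Step 27. [r2c9∈{7}] r2c9 is down to just 7. So r2c9=7.
Step 28. [r6c2∈{8}] r6c2's peers cover all but 8, so r6c2=8.
Step 29. [r1c9∈{9}] nothing but 9 survives at r1c9, so r1c9=9.
Step 30. [r1c2∈{3}] r1c2 is down to just 3. So r1c2=3.
Step 31. [r5c5∈{6}] nothing but 6 survives at r5c5. So r5c5=6.
Step 32. [r7c1∈{6}] r7c1 has the single candidate 6, so r7c1=6.
Step 33. [r9c9∈{8}] nothing but 8 survives at r9c9 ⇒ r9c9=8.
Step 34. [r2c3∈{8}] only 8 remains possible at r2c3. So r2c3=8.
Step 35. [r3c9∈{4}] r3c9's peers cover all but 4 ⇒ r3c9=4.
Step 36. [r8c7∈{3}] only 3 remains possible at r8c7, so r8c7=3.
Step 37. [r8c2∈{9}] r8c2 has the single candidate 9 ⇒ r8c2=9.
Step 38. [r2c4∈{6}] nothing but 6 survives at r2c4. So r2c4=6.
Step 39. [r9c8∈{2}] r9c8 has the single candidate 2 ⇒ r9c8=2.
Step 40. [r6c4∈{3}] nothing but 3 survives at r6c4 ⇒ r6c4=3.
Step 41. [r6c8∈{4}] r6c8 has the single candidate 4 ⇒ r6c8=4.
Step 42. [r3c4∈{1}] r3c4 is down to just 1, so r3c4=1.
Step 43. [r4c3∈{7}] only 7 remains possible at r4c3 ⇒ r4c3=7.
Step 44. [r3c5∈{8}] only 8 remains possible at r3c5. So r3c5=8.
Step 45. [r6c7∈{1}] r6c7's peers cover all but 1. So r6c7=1.
Step 46. [r9c2∈{4}] r9c2 has the single candidate 4. So r9c2=4.
Step 47. [r7c8∈{7}] r7c8 has the single candidate 7. So r7c8=7.
Step 48. [r8c4∈{2}] only 2 remains possible at r8c4, so r8c4=2.
Step 49. [r1c6∈{2}] only 2 remains possible at r1c6 ⇒ r1c6=2.
Step 50. [r8c5∈{7}] r8c5 has the single candidate 7 ⇒ r8c5=7.

Answer: 5 3 6 7 4 2 8 1 9 / 4 1 8 6 9 3 2 5 7 / 9 7 2 1 8 5 6 3 4 / 1 6 7 4 2 8 5 9 3 / 3 5 4 9 6 1 7 8 2 / 2 8 9 3 5 7 1 4 6 / 6 2 5 8 3 9 4 7 1 / 8 9 1 2 7 4 3 6 5 / 7 4 3 5 1 6 9 2 8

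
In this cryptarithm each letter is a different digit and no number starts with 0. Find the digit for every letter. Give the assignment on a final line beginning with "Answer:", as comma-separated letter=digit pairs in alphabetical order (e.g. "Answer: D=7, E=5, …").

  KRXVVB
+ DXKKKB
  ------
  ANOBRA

Step 1. [col 1: B + B ≡ A (mod 10)] column 1 (B + B ≡ A (mod 10), carry-in 0) doesn't pin B yet; pick B=8 and continue, so B=8.
Step 2. [col 1: B + B ≡ A (mod 10)] column 1 reads B+B+carry(0)=A with B=8; with digits 8 already taken and all letters distinct, the only value for A is 6 ⇒ A=6.
Step 3. [col 2: V + K ≡ R (mod 10)] no forcing yet in column 2 (carry-in 1); R=9 is free and consistent — try it ⇒ R=9.
Step 4. [col 2: V + K ≡ R (mod 10)] several values work for K in column 2 (V + K ≡ R (mod 10), carry-in 1); try K=3. So K=3.
Step 5. [col 2: V + K ≡ R (mod 10)] column 2 reads V+K+carry(1)=R with K=3, R=9; with digits 3,6,8,9 already taken and all letters distinct, the only value for V is 5 ⇒ V=5.
Step 6. [col 4: X + K ≡ O (mod 10)] several values work for O in column 4 (X + K ≡ O (mod 10), carry-in 0); try O=4, so O=4.
Step 7. [col 4: X + K ≡ O (mod 10)] column 4 reads X+K+carry(0)=O with K=3, O=4; with digits 3,4,5,6,8,9 already taken and all letters distinct, the only value for X is 1. So X=1.
Step 8. [col 5: R + X ≡ N (mod 10)] column 5: given R=9, X=1, carry-in 0, and digits 1,3,4,5,6,8,9 already taken and all letters distinct, R+X≡N (mod 10) forces N=0 ⇒ N=0.
Step 9. [col 6: K + D ≡ A (mod 10)] column 6: given K=3, A=6, carry-in 1, and digits 0,1,3,4,5,6,8,9 already taken and all letters distinct, K+D≡A (mod 10) forces D=2, so D=2.

Answer: A=6, B=8, D=2, K=3, N=0, O=4, R=9, V=5, X=1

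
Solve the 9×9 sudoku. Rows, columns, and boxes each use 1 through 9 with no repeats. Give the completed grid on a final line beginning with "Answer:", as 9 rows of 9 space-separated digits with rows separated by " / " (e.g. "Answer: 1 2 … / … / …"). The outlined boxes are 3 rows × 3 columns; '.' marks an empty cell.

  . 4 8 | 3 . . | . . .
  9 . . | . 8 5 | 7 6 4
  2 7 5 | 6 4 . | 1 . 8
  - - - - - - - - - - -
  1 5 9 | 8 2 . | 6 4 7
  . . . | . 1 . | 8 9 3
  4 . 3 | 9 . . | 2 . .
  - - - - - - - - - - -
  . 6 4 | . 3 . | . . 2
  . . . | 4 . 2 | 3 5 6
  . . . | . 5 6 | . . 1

Step 1. [r9c4∈{7}] r9c4's peers cover all but 7, so r9c4=7.
Step 2. [r7c6∈{1,8,9}] across col 6, 8 lands solely at r7c6. So r7c6=8.
Step 3. [r1c9∈{5,9}] 9 has one home in col 9: r1c9 ⇒ r1c9=9.
Step 4. [r5c3∈{2,6,7}] across col 3, 6 lands solely at r5c3, so r5c3=6.
Step 5. [r8c3∈{1,7}] across col 3, 7 lands solely at r8c3. So r8c3=7.
Step 6. [r8c1∈{8}] r8c1 has the single candidate 8, so r8c1=8.
Step 7. [r6c6∈{7}] nothing but 7 survives at r6c6. So r6c6=7.
Step 8. [r2c2∈{1,3}] r2c2 is the only open cell in row 2 admitting 3 ⇒ r2c2=3.
Step 9. [r5c2∈{2}] only 2 remains possible at r5c2 ⇒ r5c2=2.
Step 10. [r9c2∈{9}] only 9 remains possible at r9c2. So r9c2=9.
Step 11. [r7c4∈{1}] r7c4 is down to just 1, so r7c4=1.
Step 12. [r6c9∈{5}] r6c9 has the single candidate 5, so r6c9=5.
Step 13. [r2c3∈{1}] r2c3's peers cover all but 1 ⇒ r2c3=1.
Step 14. [r1c8∈{2}] nothing but 2 survives at r1c8 ⇒ r1c8=2.
Step 15. [r9c3∈{2}] only 2 remains possible at r9c3, so r9c3=2.
Step 16. [r4c6∈{3}] only 3 remains possible at r4c6, so r4c6=3.
Step 17. [r5c6∈{4}] nothing but 4 survives at r5c6. So r5c6=4.
Step 18. [r1c5∈{7}] only 7 remains possible at r1c5 ⇒ r1c5=7.
Step 19. [r6c8∈{1}] r6c8 is down to just 1, so r6c8=1.
Step 20. [r2c4∈{2}] nothing but 2 survives at r2c4, so r2c4=2.
Step 21. [r3c6∈{9}] r3c6 is down to just 9, so r3c6=9.
Step 22. [r6c2∈{8}] r6c2 is down to just 8. So r6c2=8.
Step 23. [r7c1∈{5}] r7c1 is down to just 5, so r7c1=5.
Step 24. [r9c1∈{3}] only 3 remains possible at r9c1. So r9c1=3.
Step 25. [r1c6∈{1}] only 1 remains possible at r1c6 ⇒ r1c6=1.
Step 26. [r8c5∈{9}] r8c5 is down to just 9, so r8c5=9.
Step 27. [r1c1∈{6}] r1c1 is down to just 6 ⇒ r1c1=6.
Step 28. [r5c1∈{7}] nothing but 7 survives at r5c1. So r5c1=7.
Step 29. [r6c5∈{6}] only 6 remains possible at r6c5, so r6c5=6.
Step 30. [r7c8∈{7}] r7c8 is down to just 7, so r7c8=7.
Step 31. [r3c8∈{3}] only 3 remains possible at r3c8, so r3c8=3.
Step 32. [r9c8∈{8}] r9c8 has the single candidate 8, so r9c8=8.
Step 33. [r9c7∈{4}] r9c7 is down to just 4 ⇒ r9c7=4.
Step 34. [r8c2∈{1}] nothing but 1 survives at r8c2. So r8c2=1.
Step 35. [r7c7∈{9}] r7c7 is down to just 9 ⇒ r7c7=9.
Step 36. [r1c7∈{5}] only 5 remains possible at r1c7 ⇒ r1c7=5.
Step 37. [r5c4∈{5}] r5c4 has the single candidate 5. So r5c4=5.

Answer: 6 4 8 3 7 1 5 2 9 / 9 3 1 2 8 5 7 6 4 / 2 7 5 6 4 9 1 3 8 / 1 5 9 8 2 3 6 4 7 / 7 2 6 5 1 4 8 9 3 / 4 8 3 9 6 7 2 1 5 / 5 6 4 1 3 8 9 7 2 / 8 1 7 4 9 2 3 5 6 / 3 9 2 7 5 6 4 8 1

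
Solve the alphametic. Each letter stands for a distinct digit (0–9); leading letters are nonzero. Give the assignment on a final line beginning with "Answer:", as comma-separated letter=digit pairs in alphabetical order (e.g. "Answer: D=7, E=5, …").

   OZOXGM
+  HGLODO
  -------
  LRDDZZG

Step 1. [L] adding two 6-digit numbers gives at most 6+1 digits, and here it does — L is that final carry and must be 1 ⇒ L=1.
Step 2. [col 1: M + O ≡ G (mod 10)] G=4 is one option consistent with column 1 (M + O ≡ G (mod 10), carry-in 0) — take it. So G=4.
Step 3. [col 1: M + O ≡ G (mod 10)] column 1 (M + O ≡ G (mod 10), carry-in 0) doesn't pin O yet; pick O=8 and continue ⇒ O=8.
Step 4. [col 1: M + O ≡ G (mod 10)] in column 1 we have M+O≡G with carry-in 0; given O=8, G=4 and digits 1,4,8 already taken and all letters distinct, that pins M to 6. So M=6.
Step 5. [col 2: G + D ≡ Z (mod 10)] several values work for Z in column 2 (G + D ≡ Z (mod 10), carry-in 1); try Z=5 ⇒ Z=5.
Step 6. [col 2: G + D ≡ Z (mod 10)] from column 2 (G=4, Z=5, carry-in 1, digits 1,4,5,6,8 already taken and all letters distinct): D must equal 0. So D=0.
Step 7. [col 3: X + O ≡ Z (mod 10)] column 3: given O=8, Z=5, carry-in 0, and digits 0,1,4,5,6,8 already taken and all letters distinct, X+O≡Z (mod 10) forces X=7, so X=7.
Step 8. [col 6: O + H ≡ R (mod 10)] column 6 reads O+H+carry(1)=R with O=8; with digits 0,1,4,5,6,7,8 already taken and all letters distinct, the only value for H is 3 ⇒ H=3.
Step 9. [col 6: O + H ≡ R (mod 10)] from column 6 (O=8, H=3, carry-in 1, digits 0,1,3,4,5,6,7,8 already taken and all letters distinct): R must equal 2. So R=2.

Answer: D=0, G=4, H=3, L=1, M=6, O=8, R=2, X=7, Z=5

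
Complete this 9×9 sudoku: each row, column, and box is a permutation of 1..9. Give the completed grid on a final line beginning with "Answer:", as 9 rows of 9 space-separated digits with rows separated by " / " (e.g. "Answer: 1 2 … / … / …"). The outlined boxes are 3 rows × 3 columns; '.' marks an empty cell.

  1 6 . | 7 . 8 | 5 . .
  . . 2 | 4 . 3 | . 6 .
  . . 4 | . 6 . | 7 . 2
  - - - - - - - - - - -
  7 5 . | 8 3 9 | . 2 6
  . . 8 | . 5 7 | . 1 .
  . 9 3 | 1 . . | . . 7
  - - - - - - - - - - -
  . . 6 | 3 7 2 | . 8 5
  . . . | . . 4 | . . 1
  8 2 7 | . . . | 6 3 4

Step 1. [r3c8∈{9}] r3c8 has the single candidate 9 ⇒ r3c8=9.
Step 2. [r6c5∈{2,4}] r6c5 is the only open cell in col 5 admitting 4, so r6c5=4.
Step 3. [r3c4∈{5}] r3c4 is down to just 5. So r3c4=5.
Step 4. [r5c7∈{3,4,9}] r5c7 is the only open cell in col 7 admitting 3 ⇒ r5c7=3.
Step 5. [r1c3∈{9}] nothing but 9 survives at r1c3, so r1c3=9.
Step 6. [r2c5∈{1,9}] row 2 places 9 nowhere but r2c5 ⇒ r2c5=9.
Step 7. [r8c2∈{3}] only 3 remains possible at r8c2. So r8c2=3.
Step 8. [r6c6∈{6}] r6c6 has the single candidate 6. So r6c6=6.
Step 9. [r7c7∈{9}] only 9 remains possible at r7c7 ⇒ r7c7=9.
Step 10. [r2c9∈{8}] r2c9's peers cover all but 8 ⇒ r2c9=8.
Step 11. [r5c2∈{4}] only 4 remains possible at r5c2, so r5c2=4.
Step 12. [r8c1∈{5,9}] across col 1, 9 lands solely at r8c1, so r8c1=9.
Step 13. [r3c6∈{1}] nothing but 1 survives at r3c6 ⇒ r3c6=1.
Step 14. [r5c1∈{2,6}] row 5 places 6 nowhere but r5c1, so r5c1=6.
Step 15. [r8c7∈{2}] r8c7 is down to just 2. So r8c7=2.
Step 16. [r8c3∈{5}] nothing but 5 survives at r8c3. So r8c3=5.
Step 17. [r1c8∈{4}] nothing but 4 survives at r1c8, so r1c8=4.
Step 18. [r8c8∈{7}] r8c8 is down to just 7. So r8c8=7.
Step 19. [r7c1∈{4}] r7c1's peers cover all but 4. So r7c1=4.
Step 20. [r2c7∈{1}] r2c7 has the single candidate 1, so r2c7=1.
Step 21. [r1c5∈{2}] nothing but 2 survives at r1c5, so r1c5=2.
Step 22. [r5c9∈{9}] r5c9 has the single candidate 9. So r5c9=9.
Step 23. [r9c6∈{5}] r9c6 is down to just 5. So r9c6=5.
Step 24. [r5c4∈{2}] r5c4 is down to just 2. So r5c4=2.
Step 25. [r2c1∈{5}] r2c1 has the single candidate 5, so r2c1=5.
Step 26. [r2c2∈{7}] only 7 remains possible at r2c2. So r2c2=7.
Step 27. [r9c5∈{1}] r9c5 is down to just 1 ⇒ r9c5=1.
Step 28. [r3c2∈{8}] r3c2 has the single candidate 8. So r3c2=8.
Step 29. [r9c4∈{9}] r9c4 has the single candidate 9. So r9c4=9.
Step 30. [r6c7∈{8}] nothing but 8 survives at r6c7, so r6c7=8.
Step 31. [r3c1∈{3}] r3c1's peers cover all but 3 ⇒ r3c1=3.
Step 32. [r1c9∈{3}] nothing but 3 survives at r1c9, so r1c9=3.
Step 33. [r8c4∈{6}] only 6 remains possible at r8c4, so r8c4=6.
Step 34. [r4c3∈{1}] nothing but 1 survives at r4c3, so r4c3=1.
Step 35. [r7c2∈{1}] nothing but 1 survives at r7c2, so r7c2=1.
Step 36. [r8c5∈{8}] r8c5 is down to just 8 ⇒ r8c5=8.
Step 37. [r6c8∈{5}] nothing but 5 survives at r6c8. So r6c8=5.
Step 38. [r6c1∈{2}] r6c1's peers cover all but 2 ⇒ r6c1=2.
Step 39. [r4c7∈{4}] r4c7 is down to just 4, so r4c7=4.

Answer: 1 6 9 7 2 8 5 4 3 / 5 7 2 4 9 3 1 6 8 / 3 8 4 5 6 1 7 9 2 / 7 5 1 8 3 9 4 2 6 / 6 4 8 2 5 7 3 1 9 / 2 9 3 1 4 6 8 5 7 / 4 1 6 3 7 2 9 8 5 / 9 3 5 6 8 4 2 7 1 / 8 2 7 9 1 5 6 3 4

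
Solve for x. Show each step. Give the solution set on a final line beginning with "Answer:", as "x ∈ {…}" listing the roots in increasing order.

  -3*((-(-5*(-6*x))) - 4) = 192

Step 1. [-3*((-(-5*(-6*x))) - 4) = 192] divide by the outer -3. So div: (-(-5*(-6*x))) - 4 = -64.
Step 2. [(-(-5*(-6*x))) - 4 = -64] 4 comes off first (add 4). So sub: -(-5*(-6*x)) = -60.
Step 3. [-(-5*(-6*x)) = -60] flip signs both sides ⇒ neg: -5*(-6*x) = 60.
Step 4. [-5*(-6*x) = 60] -5 out front; divide by -5, so div: -6*x = -12.
Step 5. [-6*x = -12] leading coefficient -6: divide by -6 ⇒ div: x = 2.

Answer: x ∈ {2}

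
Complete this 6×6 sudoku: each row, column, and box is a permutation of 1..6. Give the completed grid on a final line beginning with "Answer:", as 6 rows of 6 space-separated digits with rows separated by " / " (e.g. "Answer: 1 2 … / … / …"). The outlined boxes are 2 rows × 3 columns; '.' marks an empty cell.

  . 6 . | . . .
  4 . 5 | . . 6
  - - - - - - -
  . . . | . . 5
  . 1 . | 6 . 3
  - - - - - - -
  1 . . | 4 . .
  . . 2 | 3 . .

Step 1. [r1c3∈{1,3}] in col 3, 1 fits only at r1c3 ⇒ r1c3=1.
Step 2. [r4c3∈{4}] nothing but 4 survives at r4c3. So r4c3=4.
Step 3. [r4c5∈{2}] r4c5's peers cover all but 2, so r4c5=2.
Step 4. [r3c4∈{1}] only 1 remains possible at r3c4 ⇒ r3c4=1.
Step 5. [r2c4∈{2}] r2c4 is down to just 2. So r2c4=2.
Step 6. [r2c2∈{3}] nothing but 3 survives at r2c2, so r2c2=3.
Step 7. [r3c1∈{2,3,6}] col 1 places 3 nowhere but r3c1. So r3c1=3.
Step 8. [r5c2∈{5}] r5c2 has the single candidate 5 ⇒ r5c2=5.
Step 9. [r6c5∈{1,5,6}] across row 6, 5 lands solely at r6c5. So r6c5=5.
Step 10. [r1c6∈{4}] only 4 remains possible at r1c6. So r1c6=4.
Step 11. [r5c3∈{3,6}] r5c3 is the only open cell in row 5 admitting 3. So r5c3=3.
Step 12. [r3c5∈{4}] r3c5's peers cover all but 4. So r3c5=4.
Step 13. [r3c2∈{2}] r3c2's peers cover all but 2, so r3c2=2.
Step 14. [r1c1∈{2}] nothing but 2 survives at r1c1. So r1c1=2.
Step 15. [r5c6∈{2}] only 2 remains possible at r5c6, so r5c6=2.
Step 16. [r5c5∈{6}] nothing but 6 survives at r5c5, so r5c5=6.
Step 17. [r3c3∈{6}] r3c3's peers cover all but 6, so r3c3=6.
Step 18. [r6c1∈{6}] r6c1 is down to just 6, so r6c1=6.
Step 19. [r1c5∈{3}] nothing but 3 survives at r1c5 ⇒ r1c5=3.
Step 20. [r6c6∈{1}] r6c6's peers cover all but 1, so r6c6=1.
Step 21. [r4c1∈{5}] nothing but 5 survives at r4c1. So r4c1=5.
Step 22. [r2c5∈{1}] nothing but 1 survives at r2c5. So r2c5=1.
Step 23. [r6c2∈{4}] only 4 remains possible at r6c2, so r6c2=4.
Step 24. [r1c4∈{5}] r1c4's peers cover all but 5. So r1c4=5.

Answer: 2 6 1 5 3 4 / 4 3 5 2 1 6 / 3 2 6 1 4 5 / 5 1 4 6 2 3 / 1 5 3 4 6 2 / 6 4 2 3 5 1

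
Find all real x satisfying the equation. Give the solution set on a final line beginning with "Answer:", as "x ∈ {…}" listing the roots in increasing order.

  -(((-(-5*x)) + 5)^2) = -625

Step 1. [-(((-(-5*x)) + 5)^2) = -625] leading − — multiply by −1 ⇒ neg: ((-(-5*x)) + 5)^2 = 625.
Step 2. [((-(-5*x)) + 5)^2 = 625] LHS squared, RHS 625 ≥ 0: apply √ (±). So sqrt: (-(-5*x)) + 5 = 25 or -25.
Step 3. [(-(-5*x)) + 5 = 25 or -25] subtract 5: x sits inside (… + 5), so sub: -(-5*x) = 20 or -30.
Step 4. [-(-5*x) = 20 or -30] leading − — multiply by −1 ⇒ neg: -5*x = -20 or 30.
Step 5. [-5*x = -20 or 30] -5 out front; divide by -5 ⇒ div: x = 4 or -6.

Answer: x ∈ {-6, 4}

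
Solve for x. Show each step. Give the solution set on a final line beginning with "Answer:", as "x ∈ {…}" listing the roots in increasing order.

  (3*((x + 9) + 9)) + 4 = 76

Step 1. [(3*((x + 9) + 9)) + 4 = 76] subtract 4: x sits inside (… + 4) ⇒ sub: 3*((x + 9) + 9) = 72.
Step 2. [3*((x + 9) + 9) = 72] 3·(inner) — divide through by 3 ⇒ div: (x + 9) + 9 = 24.
Step 3. [(x + 9) + 9 = 24] subtract 9: x sits inside (… + 9). So sub: x + 9 = 15.
Step 4. [x + 9 = 15] the outer +9 inverts by subtracting 9. So sub: x = 6.

Answer: x ∈ {6}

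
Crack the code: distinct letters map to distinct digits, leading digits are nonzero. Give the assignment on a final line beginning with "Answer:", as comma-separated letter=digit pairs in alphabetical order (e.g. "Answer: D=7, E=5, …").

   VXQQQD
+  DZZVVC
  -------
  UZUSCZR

Step 1. [col 1: D + C ≡ R (mod 10)] no forcing yet in column 1 (carry-in 0); R=9 is free and consistent — try it, so R=9.
Step 2. [col 1: D + C ≡ R (mod 10)] several values work for C in column 1 (D + C ≡ R (mod 10), carry-in 0); try C=3. So C=3.
Step 3. [col 1: D + C ≡ R (mod 10)] column 1: given C=3, R=9, carry-in 0, and digits 3,9 already taken and all letters distinct, D+C≡R (mod 10) forces D=6, so D=6.
Step 4. [col 2: Q + V ≡ Z (mod 10)] no forcing yet in column 2 (carry-in 0); Q=7 is free and consistent — try it, so Q=7.
Step 5. [U] adding two 6-digit numbers gives at most 6+1 digits, and here it does — U is that final carry and must be 1, so U=1.
Step 6. [col 2: Q + V ≡ Z (mod 10)] Z=2 is one option consistent with column 2 (Q + V ≡ Z (mod 10), carry-in 0) — take it. So Z=2.
Step 7. [col 2: Q + V ≡ Z (mod 10)] in column 2 we have Q+V≡Z with carry-in 0; given Q=7, Z=2 and digits 1,2,3,6,7,9 already taken and all letters distinct, that pins V to 5 ⇒ V=5.
Step 8. [col 4: Q + Z ≡ S (mod 10)] from column 4 (Q=7, Z=2, carry-in 1, digits 1,2,3,5,6,7,9 already taken and all letters distinct): S must equal 0. So S=0.
Step 9. [col 5: X + Z ≡ U (mod 10)] column 5: given Z=2, U=1, carry-in 1, and digits 0,1,2,3,5,6,7,9 already taken and all letters distinct, X+Z≡U (mod 10) forces X=8, so X=8.

Answer: C=3, D=6, Q=7, R=9, S=0, U=1, V=5, X=8, Z=2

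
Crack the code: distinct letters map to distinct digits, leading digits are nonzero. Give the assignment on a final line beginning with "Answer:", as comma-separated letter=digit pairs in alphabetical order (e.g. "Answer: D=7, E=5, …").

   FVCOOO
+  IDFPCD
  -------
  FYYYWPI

Step 1. [col 1: O + D ≡ I (mod 10)] no forcing yet in column 1 (carry-in 0); O=3 is free and consistent — try it ⇒ O=3.
Step 2. [F] the sum has 7 digits but both addends have 6; that extra leading digit F is the final carry, namely 1 ⇒ F=1.
Step 3. [col 1: O + D ≡ I (mod 10)] D=5 is one option consistent with column 1 (O + D ≡ I (mod 10), carry-in 0) — take it ⇒ D=5.
Step 4. [col 1: O + D ≡ I (mod 10)] column 1: given O=3, D=5, carry-in 0, and digits 1,3,5 already taken and all letters distinct, O+D≡I (mod 10) forces I=8, so I=8.
Step 5. [col 2: O + C ≡ P (mod 10)] P=2 is one option consistent with column 2 (O + C ≡ P (mod 10), carry-in 0) — take it. So P=2.
Step 6. [col 2: O + C ≡ P (mod 10)] from column 2 (O=3, P=2, carry-in 0, digits 1,2,3,5,8 already taken and all letters distinct): C must equal 9. So C=9.
Step 7. [col 3: O + P ≡ W (mod 10)] in column 3 we have O+P≡W with carry-in 1; given O=3, P=2 and digits 1,2,3,5,8,9 already taken and all letters distinct, that pins W to 6, so W=6.
Step 8. [col 4: C + F ≡ Y (mod 10)] column 4 reads C+F+carry(0)=Y with C=9, F=1; with digits 1,2,3,5,6,8,9 already taken and all letters distinct, the only value for Y is 0, so Y=0.
Step 9. [col 5: V + D ≡ Y (mod 10)] column 5: given D=5, Y=0, carry-in 1, and digits 0,1,2,3,5,6,8,9 already taken and all letters distinct, V+D≡Y (mod 10) forces V=4 ⇒ V=4.

Answer: C=9, D=5, F=1, I=8, O=3, P=2, V=4, W=6, Y=0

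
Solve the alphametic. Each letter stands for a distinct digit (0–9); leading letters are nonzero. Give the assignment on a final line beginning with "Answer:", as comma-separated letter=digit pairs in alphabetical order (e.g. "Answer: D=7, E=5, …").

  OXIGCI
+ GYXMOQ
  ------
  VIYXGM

Step 1. [col 1: I + Q ≡ M (mod 10)] column 1 (I + Q ≡ M (mod 10), carry-in 0) doesn't pin I yet; pick I=2 and continue. So I=2.
Step 2. [col 1: I + Q ≡ M (mod 10)] no forcing yet in column 1 (carry-in 0); M=1 is free and consistent — try it, so M=1.
Step 3. [col 1: I + Q ≡ M (mod 10)] in column 1 we have I+Q≡M with carry-in 0; given I=2, M=1 and digits 1,2 already taken and all letters distinct, that pins Q to 9 ⇒ Q=9.
Step 4. [col 2: C + O ≡ G (mod 10)] no forcing yet in column 2 (carry-in 1); G=4 is free and consistent — try it ⇒ G=4.
Step 5. [col 2: C + O ≡ G (mod 10)] several values work for O in column 2 (C + O ≡ G (mod 10), carry-in 1); try O=3. So O=3.
Step 6. [col 2: C + O ≡ G (mod 10)] column 2 reads C+O+carry(1)=G with O=3, G=4; with digits 1,2,3,4,9 already taken and all letters distinct, the only value for C is 0, so C=0.
Step 7. [col 3: G + M ≡ X (mod 10)] column 3: given G=4, M=1, carry-in 0, and digits 0,1,2,3,4,9 already taken and all letters distinct, G+M≡X (mod 10) forces X=5. So X=5.
Step 8. [col 4: I + X ≡ Y (mod 10)] from column 4 (I=2, X=5, carry-in 0, digits 0,1,2,3,4,5,9 already taken and all letters distinct): Y must equal 7 ⇒ Y=7.
Step 9. [col 6: O + G ≡ V (mod 10)] in column 6 we have O+G≡V with carry-in 1; given O=3, G=4 and digits 0,1,2,3,4,5,7,9 already taken and all letters distinct, that pins V to 8, so V=8.

Answer: C=0, G=4, I=2, M=1, O=3, Q=9, V=8, X=5, Y=7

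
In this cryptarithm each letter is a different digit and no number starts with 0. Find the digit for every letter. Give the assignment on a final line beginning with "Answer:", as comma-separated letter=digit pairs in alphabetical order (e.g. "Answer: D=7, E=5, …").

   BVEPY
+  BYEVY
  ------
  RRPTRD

Step 1. [R] R is the leading digit of a 6-digit sum of two 5-digit numbers; the final carry is exactly 1. So R=1.
Step 2. [col 1: Y + Y ≡ D (mod 10)] column 1 (Y + Y ≡ D (mod 10), carry-in 0) doesn't pin D yet; pick D=2 and continue ⇒ D=2.
Step 3. [col 1: Y + Y ≡ D (mod 10)] column 1: given D=2, carry-in 0, and digits 1,2 already taken and all letters distinct, Y+Y≡D (mod 10) forces Y=6, so Y=6.
Step 4. [col 2: P + V ≡ R (mod 10)] column 2 (P + V ≡ R (mod 10), carry-in 1) doesn't pin V yet; pick V=7 and continue. So V=7.
Step 5. [col 2: P + V ≡ R (mod 10)] column 2 reads P+V+carry(1)=R with V=7, R=1; with digits 1,2,6,7 already taken and all letters distinct, the only value for P is 3 ⇒ P=3.
Step 6. [col 3: E + E ≡ T (mod 10)] column 3 reads E+E+carry(1)=T with nothing yet; with digits 1,2,3,6,7 already taken and all letters distinct, the only value for T is 9 ⇒ T=9.
Step 7. [col 3: E + E ≡ T (mod 10)] column 3: given T=9, carry-in 1, and digits 1,2,3,6,7,9 already taken and all letters distinct, E+E≡T (mod 10) forces E=4 ⇒ E=4.
Step 8. [col 5: B + B ≡ R (mod 10)] no forcing yet in column 5 (carry-in 1); B=5 is free and consistent — try it. So B=5.

Answer: B=5, D=2, E=4, P=3, R=1, T=9, V=7, Y=6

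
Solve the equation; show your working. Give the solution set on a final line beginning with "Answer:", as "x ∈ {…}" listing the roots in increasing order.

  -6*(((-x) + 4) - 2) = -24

Step 1. [-6*(((-x) + 4) - 2) = -24] leading coefficient -6: divide by -6, so div: ((-x) + 4) - 2 = 4.
Step 2. [((-x) + 4) - 2 = 4] add 2: x sits inside (… - 2), so sub: (-x) + 4 = 6.
Step 3. [(-x) + 4 = 6] the outer +4 inverts by subtracting 4, so sub: -x = 2.
Step 4. [-x = 2] LHS negated; negate both sides, so neg: x = -2.

Answer: x ∈ {-2}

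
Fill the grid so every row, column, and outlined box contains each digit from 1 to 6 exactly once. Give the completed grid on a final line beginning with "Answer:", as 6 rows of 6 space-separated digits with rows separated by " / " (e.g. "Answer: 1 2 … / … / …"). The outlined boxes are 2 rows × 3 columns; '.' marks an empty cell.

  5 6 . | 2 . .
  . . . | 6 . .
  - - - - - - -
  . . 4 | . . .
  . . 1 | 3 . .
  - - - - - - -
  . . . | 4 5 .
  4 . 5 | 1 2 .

Step 1. [r6c2∈{3}] only 3 remains possible at r6c2 ⇒ r6c2=3.
Step 2. [r2c6∈{1,3,4,5}] across row 2, 5 lands solely at r2c6. So r2c6=5.
Step 3. [r1c3∈{3}] nothing but 3 survives at r1c3 ⇒ r1c3=3.
Step 4. [r2c2∈{1,2,4}] r2c2 is the only open cell in col 2 admitting 4. So r2c2=4.
Step 5. [r6c6∈{6}] r6c6 is down to just 6, so r6c6=6.
Step 6. [r2c1∈{1,2}] box 1 places 1 nowhere but r2c1. So r2c1=1.
Step 7. [r5c3∈{2,6}] 6 has one home in col 3: r5c3, so r5c3=6.
Step 8. [r5c1∈{2}] r5c1 is down to just 2, so r5c1=2.
Step 9. [r4c1∈{6}] r4c1's peers cover all but 6, so r4c1=6.
Step 10. [r4c5∈{4}] only 4 remains possible at r4c5, so r4c5=4.
Step 11. [r1c5∈{1}] only 1 remains possible at r1c5, so r1c5=1.
Step 12. [r4c6∈{2}] r4c6 is down to just 2, so r4c6=2.
Step 13. [r4c2∈{5}] only 5 remains possible at r4c2, so r4c2=5.
Step 14. [r2c5∈{3}] nothing but 3 survives at r2c5. So r2c5=3.
Step 15. [r2c3∈{2}] r2c3's peers cover all but 2. So r2c3=2.
Step 16. [r3c5∈{6}] r3c5's peers cover all but 6, so r3c5=6.
Step 17. [r3c6∈{1}] r3c6 has the single candidate 1, so r3c6=1.
Step 18. [r1c6∈{4}] nothing but 4 survives at r1c6. So r1c6=4.
Step 19. [r5c2∈{1}] r5c2's peers cover all but 1. So r5c2=1.
Step 20. [r3c4∈{5}] only 5 remains possible at r3c4, so r3c4=5.
Step 21. [r3c2∈{2}] r3c2 has the single candidate 2, so r3c2=2.
Step 22. [r3c1∈{3}] r3c1's peers cover all but 3, so r3c1=3.
Step 23. [r5c6∈{3}] nothing but 3 survives at r5c6 ⇒ r5c6=3.

Answer: 5 6 3 2 1 4 / 1 4 2 6 3 5 / 3 2 4 5 6 1 / 6 5 1 3 4 2 / 2 1 6 4 5 3 / 4 3 5 1 2 6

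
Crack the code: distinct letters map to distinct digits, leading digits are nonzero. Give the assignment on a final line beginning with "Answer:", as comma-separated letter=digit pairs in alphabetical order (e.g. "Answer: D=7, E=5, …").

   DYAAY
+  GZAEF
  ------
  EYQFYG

Step 1. [col 1: Y + F ≡ G (mod 10)] F=4 is one option consistent with column 1 (Y + F ≡ G (mod 10), carry-in 0) — take it, so F=4.
Step 2. [col 1: Y + F ≡ G (mod 10)] several values work for Y in column 1 (Y + F ≡ G (mod 10), carry-in 0); try Y=3 ⇒ Y=3.
Step 3. [E] E is the leading digit of a 6-digit sum of two 5-digit numbers; the final carry is exactly 1, so E=1.
Step 4. [col 1: Y + F ≡ G (mod 10)] in column 1 we have Y+F≡G with carry-in 0; given Y=3, F=4 and digits 1,3,4 already taken and all letters distinct, that pins G to 7, so G=7.
Step 5. [col 2: A + E ≡ Y (mod 10)] from column 2 (E=1, Y=3, carry-in 0, digits 1,3,4,7 already taken and all letters distinct): A must equal 2, so A=2.
Step 6. [col 4: Y + Z ≡ Q (mod 10)] Z=5 is one option consistent with column 4 (Y + Z ≡ Q (mod 10), carry-in 0) — take it. So Z=5.
Step 7. [col 4: Y + Z ≡ Q (mod 10)] column 4: given Y=3, Z=5, carry-in 0, and digits 1,2,3,4,5,7 already taken and all letters distinct, Y+Z≡Q (mod 10) forces Q=8. So Q=8.
Step 8. [col 5: D + G ≡ Y (mod 10)] column 5: given G=7, Y=3, carry-in 0, and digits 1,2,3,4,5,7,8 already taken and all letters distinct, D+G≡Y (mod 10) forces D=6, so D=6.

Answer: A=2, D=6, E=1, F=4, G=7, Q=8, Y=3, Z=5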